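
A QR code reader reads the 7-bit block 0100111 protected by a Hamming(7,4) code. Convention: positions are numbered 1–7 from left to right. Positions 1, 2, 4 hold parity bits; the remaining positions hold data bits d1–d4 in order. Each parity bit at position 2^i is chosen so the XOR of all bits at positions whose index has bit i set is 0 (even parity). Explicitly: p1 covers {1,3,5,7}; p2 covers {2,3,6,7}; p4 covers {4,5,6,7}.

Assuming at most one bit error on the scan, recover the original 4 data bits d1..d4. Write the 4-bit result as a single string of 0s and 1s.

0101

s1 (pos 1,3,5,7): 0⊕0⊕1⊕1 = 0
s2 (pos 2,3,6,7): 1⊕0⊕1⊕1 = 1
s4 (pos 4,5,6,7): 0⊕1⊕1⊕1 = 1
Syndrome s4…s1 = 110 → error at position 6.
Flip position 6: 0100111 → 0100101
Read data bits from positions 3,5,6,7: 0101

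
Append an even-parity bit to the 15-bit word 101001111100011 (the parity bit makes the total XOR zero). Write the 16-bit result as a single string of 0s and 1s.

1010011111000111

XOR of the 15 data bits: 1⊕0⊕1⊕0⊕0⊕1⊕1⊕1⊕1⊕1⊕0⊕0⊕0⊕1⊕1 = 1
Parity bit = 1 (so all 16 bits XOR to 0).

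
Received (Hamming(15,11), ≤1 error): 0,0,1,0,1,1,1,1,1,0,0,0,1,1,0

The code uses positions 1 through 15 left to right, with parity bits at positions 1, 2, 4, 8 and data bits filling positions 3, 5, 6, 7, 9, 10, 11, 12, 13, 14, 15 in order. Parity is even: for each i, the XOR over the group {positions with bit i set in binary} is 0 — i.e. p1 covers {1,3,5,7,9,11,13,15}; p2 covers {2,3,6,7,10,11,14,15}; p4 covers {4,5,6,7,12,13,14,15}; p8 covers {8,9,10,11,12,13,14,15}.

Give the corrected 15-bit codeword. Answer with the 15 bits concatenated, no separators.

s1 (pos 1,3,5,7,9,11,13,15): 0⊕1⊕1⊕1⊕1⊕0⊕1⊕0 = 1
s2 (pos 2,3,6,7,10,11,14,15): 0⊕1⊕1⊕1⊕0⊕0⊕1⊕0 = 0
s4 (pos 4,5,6,7,12,13,14,15): 0⊕1⊕1⊕1⊕0⊕1⊕1⊕0 = 1
s8 (pos 8,9,10,11,12,13,14,15): 1⊕1⊕0⊕0⊕0⊕1⊕1⊕0 = 0
Syndrome s8…s1 = 0101 → error at position 5.
Flip position 5: 001011111000110 → 001001111000110

001001111000110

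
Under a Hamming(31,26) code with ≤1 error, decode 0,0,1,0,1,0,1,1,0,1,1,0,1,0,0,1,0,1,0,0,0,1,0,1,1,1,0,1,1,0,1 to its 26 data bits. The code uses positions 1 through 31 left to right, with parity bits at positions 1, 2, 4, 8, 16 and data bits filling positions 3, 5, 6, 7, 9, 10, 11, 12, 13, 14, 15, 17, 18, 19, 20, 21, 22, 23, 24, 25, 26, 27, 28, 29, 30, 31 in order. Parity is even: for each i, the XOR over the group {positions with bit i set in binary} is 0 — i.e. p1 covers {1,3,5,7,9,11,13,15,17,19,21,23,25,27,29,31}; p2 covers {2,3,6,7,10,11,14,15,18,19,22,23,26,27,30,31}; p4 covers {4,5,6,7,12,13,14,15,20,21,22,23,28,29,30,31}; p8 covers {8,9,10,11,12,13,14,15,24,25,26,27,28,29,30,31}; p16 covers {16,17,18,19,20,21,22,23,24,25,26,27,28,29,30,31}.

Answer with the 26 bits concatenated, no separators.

s1 (pos 1,3,5,7,9,11,13,15,17,19,21,23,25,27,29,31): 0⊕1⊕1⊕1⊕0⊕1⊕1⊕0⊕0⊕0⊕0⊕0⊕1⊕0⊕1⊕1 = 0
s2 (pos 2,3,6,7,10,11,14,15,18,19,22,23,26,27,30,31): 0⊕1⊕0⊕1⊕1⊕1⊕0⊕0⊕1⊕0⊕1⊕0⊕1⊕0⊕0⊕1 = 0
s4 (pos 4,5,6,7,12,13,14,15,20,21,22,23,28,29,30,31): 0⊕1⊕0⊕1⊕0⊕1⊕0⊕0⊕0⊕0⊕1⊕0⊕1⊕1⊕0⊕1 = 1
s8 (pos 8,9,10,11,12,13,14,15,24,25,26,27,28,29,30,31): 1⊕0⊕1⊕1⊕0⊕1⊕0⊕0⊕1⊕1⊕1⊕0⊕1⊕1⊕0⊕1 = 0
s16 (pos 16,17,18,19,20,21,22,23,24,25,26,27,28,29,30,31): 1⊕0⊕1⊕0⊕0⊕0⊕1⊕0⊕1⊕1⊕1⊕0⊕1⊕1⊕0⊕1 = 1
Syndrome s16…s1 = 10100 → error at position 20.
Flip position 20: 0010101101101001010001011101101 → 0010101101101001010101011101101
Read data bits from positions 3,5,6,7,9,10,11,12,13,14,15,17,18,19,20,21,22,23,24,25,26,27,28,29,30,31: 11010110100010101011101101

11010110100010101011101101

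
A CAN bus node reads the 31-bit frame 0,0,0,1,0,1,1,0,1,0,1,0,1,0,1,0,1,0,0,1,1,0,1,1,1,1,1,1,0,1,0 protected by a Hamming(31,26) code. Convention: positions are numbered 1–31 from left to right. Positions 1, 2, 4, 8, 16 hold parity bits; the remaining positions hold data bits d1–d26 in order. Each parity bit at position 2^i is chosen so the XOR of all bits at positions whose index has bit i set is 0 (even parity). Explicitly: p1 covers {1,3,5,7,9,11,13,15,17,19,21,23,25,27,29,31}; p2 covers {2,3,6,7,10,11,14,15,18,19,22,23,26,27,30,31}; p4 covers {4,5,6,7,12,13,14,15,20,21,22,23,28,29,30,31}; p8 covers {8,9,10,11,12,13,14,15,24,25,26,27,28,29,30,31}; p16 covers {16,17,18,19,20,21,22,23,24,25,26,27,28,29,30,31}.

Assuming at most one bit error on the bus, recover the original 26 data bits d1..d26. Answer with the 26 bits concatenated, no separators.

00111010101100110111111010

s1 (pos 1,3,5,7,9,11,13,15,17,19,21,23,25,27,29,31): 0⊕0⊕0⊕1⊕1⊕1⊕1⊕1⊕1⊕0⊕1⊕1⊕1⊕1⊕0⊕0 = 0
s2 (pos 2,3,6,7,10,11,14,15,18,19,22,23,26,27,30,31): 0⊕0⊕1⊕1⊕0⊕1⊕0⊕1⊕0⊕0⊕0⊕1⊕1⊕1⊕1⊕0 = 0
s4 (pos 4,5,6,7,12,13,14,15,20,21,22,23,28,29,30,31): 1⊕0⊕1⊕1⊕0⊕1⊕0⊕1⊕1⊕1⊕0⊕1⊕1⊕0⊕1⊕0 = 0
s8 (pos 8,9,10,11,12,13,14,15,24,25,26,27,28,29,30,31): 0⊕1⊕0⊕1⊕0⊕1⊕0⊕1⊕1⊕1⊕1⊕1⊕1⊕0⊕1⊕0 = 0
s16 (pos 16,17,18,19,20,21,22,23,24,25,26,27,28,29,30,31): 0⊕1⊕0⊕0⊕1⊕1⊕0⊕1⊕1⊕1⊕1⊕1⊕1⊕0⊕1⊕0 = 0
Syndrome s16…s1 = 00000 → no error.
Read data bits from positions 3,5,6,7,9,10,11,12,13,14,15,17,18,19,20,21,22,23,24,25,26,27,28,29,30,31: 00111010101100110111111010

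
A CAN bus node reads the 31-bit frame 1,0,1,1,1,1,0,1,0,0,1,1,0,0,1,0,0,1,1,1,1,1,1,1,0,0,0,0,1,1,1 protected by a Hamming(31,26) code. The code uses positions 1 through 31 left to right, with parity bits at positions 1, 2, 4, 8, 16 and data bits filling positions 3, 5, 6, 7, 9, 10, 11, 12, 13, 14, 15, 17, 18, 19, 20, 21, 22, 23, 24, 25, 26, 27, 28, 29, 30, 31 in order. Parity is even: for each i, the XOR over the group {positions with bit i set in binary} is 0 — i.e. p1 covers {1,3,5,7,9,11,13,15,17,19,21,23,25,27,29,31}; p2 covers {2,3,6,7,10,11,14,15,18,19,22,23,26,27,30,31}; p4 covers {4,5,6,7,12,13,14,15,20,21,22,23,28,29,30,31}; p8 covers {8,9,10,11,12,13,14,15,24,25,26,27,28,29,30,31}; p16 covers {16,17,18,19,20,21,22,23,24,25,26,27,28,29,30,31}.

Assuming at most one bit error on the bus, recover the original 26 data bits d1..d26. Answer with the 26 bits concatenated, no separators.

s1 (pos 1,3,5,7,9,11,13,15,17,19,21,23,25,27,29,31): 1⊕1⊕1⊕0⊕0⊕1⊕0⊕1⊕0⊕1⊕1⊕1⊕0⊕0⊕1⊕1 = 0
s2 (pos 2,3,6,7,10,11,14,15,18,19,22,23,26,27,30,31): 0⊕1⊕1⊕0⊕0⊕1⊕0⊕1⊕1⊕1⊕1⊕1⊕0⊕0⊕1⊕1 = 0
s4 (pos 4,5,6,7,12,13,14,15,20,21,22,23,28,29,30,31): 1⊕1⊕1⊕0⊕1⊕0⊕0⊕1⊕1⊕1⊕1⊕1⊕0⊕1⊕1⊕1 = 0
s8 (pos 8,9,10,11,12,13,14,15,24,25,26,27,28,29,30,31): 1⊕0⊕0⊕1⊕1⊕0⊕0⊕1⊕1⊕0⊕0⊕0⊕0⊕1⊕1⊕1 = 0
s16 (pos 16,17,18,19,20,21,22,23,24,25,26,27,28,29,30,31): 0⊕0⊕1⊕1⊕1⊕1⊕1⊕1⊕1⊕0⊕0⊕0⊕0⊕1⊕1⊕1 = 0
Syndrome s16…s1 = 00000 → no error.
Read data bits from positions 3,5,6,7,9,10,11,12,13,14,15,17,18,19,20,21,22,23,24,25,26,27,28,29,30,31: 11100011001011111110000111

11100011001011111110000111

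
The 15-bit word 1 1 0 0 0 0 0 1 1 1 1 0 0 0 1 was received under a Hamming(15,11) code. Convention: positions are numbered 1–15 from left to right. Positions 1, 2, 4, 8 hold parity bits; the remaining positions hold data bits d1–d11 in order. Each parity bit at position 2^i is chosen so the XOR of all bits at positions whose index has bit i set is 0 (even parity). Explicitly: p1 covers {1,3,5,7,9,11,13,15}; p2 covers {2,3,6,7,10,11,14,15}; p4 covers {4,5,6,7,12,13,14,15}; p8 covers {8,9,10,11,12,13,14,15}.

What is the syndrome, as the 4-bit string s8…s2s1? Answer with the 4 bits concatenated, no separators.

s1 (pos 1,3,5,7,9,11,13,15): 1⊕0⊕0⊕0⊕1⊕1⊕0⊕1 = 0
s2 (pos 2,3,6,7,10,11,14,15): 1⊕0⊕0⊕0⊕1⊕1⊕0⊕1 = 0
s4 (pos 4,5,6,7,12,13,14,15): 0⊕0⊕0⊕0⊕0⊕0⊕0⊕1 = 1
s8 (pos 8,9,10,11,12,13,14,15): 1⊕1⊕1⊕1⊕0⊕0⊕0⊕1 = 1
Syndrome s8…s1 = 1100 → error at position 12.

1100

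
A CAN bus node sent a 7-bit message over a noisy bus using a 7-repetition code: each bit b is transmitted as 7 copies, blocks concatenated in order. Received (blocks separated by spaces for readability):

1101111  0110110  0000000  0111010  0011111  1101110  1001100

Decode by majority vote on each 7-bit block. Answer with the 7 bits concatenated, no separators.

Block 1 (1101111): 6 ones → 1
Block 2 (0110110): 4 ones → 1
Block 3 (0000000): 0 ones → 0
Block 4 (0111010): 4 ones → 1
Block 5 (0011111): 5 ones → 1
Block 6 (1101110): 5 ones → 1
Block 7 (1001100): 3 ones → 0

1101110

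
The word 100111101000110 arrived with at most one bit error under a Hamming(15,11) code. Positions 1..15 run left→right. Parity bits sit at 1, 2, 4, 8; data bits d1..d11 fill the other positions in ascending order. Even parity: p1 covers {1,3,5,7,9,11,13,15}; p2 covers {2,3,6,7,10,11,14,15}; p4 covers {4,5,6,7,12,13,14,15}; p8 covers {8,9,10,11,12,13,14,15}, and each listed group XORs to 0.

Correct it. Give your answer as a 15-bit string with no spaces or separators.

100111101010110

s1 (pos 1,3,5,7,9,11,13,15): 1⊕0⊕1⊕1⊕1⊕0⊕1⊕0 = 1
s2 (pos 2,3,6,7,10,11,14,15): 0⊕0⊕1⊕1⊕0⊕0⊕1⊕0 = 1
s4 (pos 4,5,6,7,12,13,14,15): 1⊕1⊕1⊕1⊕0⊕1⊕1⊕0 = 0
s8 (pos 8,9,10,11,12,13,14,15): 0⊕1⊕0⊕0⊕0⊕1⊕1⊕0 = 1
Syndrome s8…s1 = 1011 → error at position 11.
Flip position 11: 100111101000110 → 100111101010110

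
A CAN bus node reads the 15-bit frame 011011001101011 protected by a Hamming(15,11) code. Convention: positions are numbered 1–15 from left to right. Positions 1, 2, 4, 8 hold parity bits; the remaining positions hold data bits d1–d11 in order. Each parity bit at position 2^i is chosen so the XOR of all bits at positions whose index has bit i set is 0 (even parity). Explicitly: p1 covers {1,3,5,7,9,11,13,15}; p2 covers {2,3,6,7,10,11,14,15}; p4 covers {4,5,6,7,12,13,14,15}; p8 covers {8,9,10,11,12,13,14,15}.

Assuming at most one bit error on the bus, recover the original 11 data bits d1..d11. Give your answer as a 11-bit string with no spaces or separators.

s1 (pos 1,3,5,7,9,11,13,15): 0⊕1⊕1⊕0⊕1⊕0⊕0⊕1 = 0
s2 (pos 2,3,6,7,10,11,14,15): 1⊕1⊕1⊕0⊕1⊕0⊕1⊕1 = 0
s4 (pos 4,5,6,7,12,13,14,15): 0⊕1⊕1⊕0⊕1⊕0⊕1⊕1 = 1
s8 (pos 8,9,10,11,12,13,14,15): 0⊕1⊕1⊕0⊕1⊕0⊕1⊕1 = 1
Syndrome s8…s1 = 1100 → error at position 12.
Flip position 12: 011011001101011 → 011011001100011
Read data bits from positions 3,5,6,7,9,10,11,12,13,14,15: 11101100011

11101100011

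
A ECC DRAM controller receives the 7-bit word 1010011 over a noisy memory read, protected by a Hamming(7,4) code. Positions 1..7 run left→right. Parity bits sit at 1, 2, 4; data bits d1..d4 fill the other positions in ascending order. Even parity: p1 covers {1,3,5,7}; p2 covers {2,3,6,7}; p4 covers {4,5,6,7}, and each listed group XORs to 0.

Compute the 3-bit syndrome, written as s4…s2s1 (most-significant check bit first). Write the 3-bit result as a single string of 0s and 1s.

011

s1 (pos 1,3,5,7): 1⊕1⊕0⊕1 = 1
s2 (pos 2,3,6,7): 0⊕1⊕1⊕1 = 1
s4 (pos 4,5,6,7): 0⊕0⊕1⊕1 = 0
Syndrome s4…s1 = 011 → error at position 3.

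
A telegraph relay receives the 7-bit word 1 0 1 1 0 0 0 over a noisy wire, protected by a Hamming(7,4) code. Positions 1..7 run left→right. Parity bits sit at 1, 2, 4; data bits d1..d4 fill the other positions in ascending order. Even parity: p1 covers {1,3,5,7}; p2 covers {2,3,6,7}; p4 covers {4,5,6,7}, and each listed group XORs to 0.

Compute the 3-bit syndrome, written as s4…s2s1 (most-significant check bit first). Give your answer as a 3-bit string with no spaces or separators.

110

s1 (pos 1,3,5,7): 1⊕1⊕0⊕0 = 0
s2 (pos 2,3,6,7): 0⊕1⊕0⊕0 = 1
s4 (pos 4,5,6,7): 1⊕0⊕0⊕0 = 1
Syndrome s4…s1 = 110 → error at position 6.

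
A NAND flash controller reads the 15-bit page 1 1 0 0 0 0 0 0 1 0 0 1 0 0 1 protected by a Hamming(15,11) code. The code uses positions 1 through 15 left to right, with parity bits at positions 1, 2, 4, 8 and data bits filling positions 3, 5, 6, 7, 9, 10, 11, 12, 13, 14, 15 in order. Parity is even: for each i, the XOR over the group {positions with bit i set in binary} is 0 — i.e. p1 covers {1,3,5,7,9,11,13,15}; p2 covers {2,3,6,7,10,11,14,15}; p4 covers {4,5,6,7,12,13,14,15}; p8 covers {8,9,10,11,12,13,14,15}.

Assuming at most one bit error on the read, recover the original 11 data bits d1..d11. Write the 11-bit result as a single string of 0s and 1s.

s1 (pos 1,3,5,7,9,11,13,15): 1⊕0⊕0⊕0⊕1⊕0⊕0⊕1 = 1
s2 (pos 2,3,6,7,10,11,14,15): 1⊕0⊕0⊕0⊕0⊕0⊕0⊕1 = 0
s4 (pos 4,5,6,7,12,13,14,15): 0⊕0⊕0⊕0⊕1⊕0⊕0⊕1 = 0
s8 (pos 8,9,10,11,12,13,14,15): 0⊕1⊕0⊕0⊕1⊕0⊕0⊕1 = 1
Syndrome s8…s1 = 1001 → error at position 9.
Flip position 9: 110000001001001 → 110000000001001
Read data bits from positions 3,5,6,7,9,10,11,12,13,14,15: 00000001001

00000001001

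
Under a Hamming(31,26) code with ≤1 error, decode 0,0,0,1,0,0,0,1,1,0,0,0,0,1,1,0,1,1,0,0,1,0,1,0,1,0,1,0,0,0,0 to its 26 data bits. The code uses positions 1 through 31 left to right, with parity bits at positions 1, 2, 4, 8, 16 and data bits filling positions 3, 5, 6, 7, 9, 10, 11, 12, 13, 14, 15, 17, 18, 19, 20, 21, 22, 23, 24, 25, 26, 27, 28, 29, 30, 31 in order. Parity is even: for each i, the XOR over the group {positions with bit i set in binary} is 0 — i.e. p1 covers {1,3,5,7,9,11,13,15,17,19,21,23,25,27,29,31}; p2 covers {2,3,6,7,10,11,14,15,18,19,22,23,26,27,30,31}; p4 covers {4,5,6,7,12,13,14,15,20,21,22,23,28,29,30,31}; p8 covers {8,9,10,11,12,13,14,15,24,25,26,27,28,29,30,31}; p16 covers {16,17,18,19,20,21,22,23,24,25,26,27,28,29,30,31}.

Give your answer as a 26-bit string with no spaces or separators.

00011000011110010101010000

s1 (pos 1,3,5,7,9,11,13,15,17,19,21,23,25,27,29,31): 0⊕0⊕0⊕0⊕1⊕0⊕0⊕1⊕1⊕0⊕1⊕1⊕1⊕1⊕0⊕0 = 1
s2 (pos 2,3,6,7,10,11,14,15,18,19,22,23,26,27,30,31): 0⊕0⊕0⊕0⊕0⊕0⊕1⊕1⊕1⊕0⊕0⊕1⊕0⊕1⊕0⊕0 = 1
s4 (pos 4,5,6,7,12,13,14,15,20,21,22,23,28,29,30,31): 1⊕0⊕0⊕0⊕0⊕0⊕1⊕1⊕0⊕1⊕0⊕1⊕0⊕0⊕0⊕0 = 1
s8 (pos 8,9,10,11,12,13,14,15,24,25,26,27,28,29,30,31): 1⊕1⊕0⊕0⊕0⊕0⊕1⊕1⊕0⊕1⊕0⊕1⊕0⊕0⊕0⊕0 = 0
s16 (pos 16,17,18,19,20,21,22,23,24,25,26,27,28,29,30,31): 0⊕1⊕1⊕0⊕0⊕1⊕0⊕1⊕0⊕1⊕0⊕1⊕0⊕0⊕0⊕0 = 0
Syndrome s16…s1 = 00111 → error at position 7.
Flip position 7: 0001000110000110110010101010000 → 0001001110000110110010101010000
Read data bits from positions 3,5,6,7,9,10,11,12,13,14,15,17,18,19,20,21,22,23,24,25,26,27,28,29,30,31: 00011000011110010101010000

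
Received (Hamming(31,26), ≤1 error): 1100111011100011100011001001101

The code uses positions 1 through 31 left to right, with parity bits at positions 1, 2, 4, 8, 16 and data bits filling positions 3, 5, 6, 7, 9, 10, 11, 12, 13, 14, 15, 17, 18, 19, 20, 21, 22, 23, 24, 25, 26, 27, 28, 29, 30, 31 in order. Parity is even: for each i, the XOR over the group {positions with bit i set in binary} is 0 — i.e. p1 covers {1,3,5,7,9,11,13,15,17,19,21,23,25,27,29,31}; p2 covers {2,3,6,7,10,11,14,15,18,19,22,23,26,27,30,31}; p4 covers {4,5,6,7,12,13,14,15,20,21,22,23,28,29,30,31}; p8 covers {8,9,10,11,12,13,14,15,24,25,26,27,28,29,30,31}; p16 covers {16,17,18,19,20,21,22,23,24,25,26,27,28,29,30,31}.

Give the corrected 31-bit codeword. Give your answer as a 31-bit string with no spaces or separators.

s1 (pos 1,3,5,7,9,11,13,15,17,19,21,23,25,27,29,31): 1⊕0⊕1⊕1⊕1⊕1⊕0⊕1⊕1⊕0⊕1⊕0⊕1⊕0⊕1⊕1 = 1
s2 (pos 2,3,6,7,10,11,14,15,18,19,22,23,26,27,30,31): 1⊕0⊕1⊕1⊕1⊕1⊕0⊕1⊕0⊕0⊕1⊕0⊕0⊕0⊕0⊕1 = 0
s4 (pos 4,5,6,7,12,13,14,15,20,21,22,23,28,29,30,31): 0⊕1⊕1⊕1⊕0⊕0⊕0⊕1⊕0⊕1⊕1⊕0⊕1⊕1⊕0⊕1 = 1
s8 (pos 8,9,10,11,12,13,14,15,24,25,26,27,28,29,30,31): 0⊕1⊕1⊕1⊕0⊕0⊕0⊕1⊕0⊕1⊕0⊕0⊕1⊕1⊕0⊕1 = 0
s16 (pos 16,17,18,19,20,21,22,23,24,25,26,27,28,29,30,31): 1⊕1⊕0⊕0⊕0⊕1⊕1⊕0⊕0⊕1⊕0⊕0⊕1⊕1⊕0⊕1 = 0
Syndrome s16…s1 = 00101 → error at position 5.
Flip position 5: 1100111011100011100011001001101 → 1100011011100011100011001001101

1100011011100011100011001001101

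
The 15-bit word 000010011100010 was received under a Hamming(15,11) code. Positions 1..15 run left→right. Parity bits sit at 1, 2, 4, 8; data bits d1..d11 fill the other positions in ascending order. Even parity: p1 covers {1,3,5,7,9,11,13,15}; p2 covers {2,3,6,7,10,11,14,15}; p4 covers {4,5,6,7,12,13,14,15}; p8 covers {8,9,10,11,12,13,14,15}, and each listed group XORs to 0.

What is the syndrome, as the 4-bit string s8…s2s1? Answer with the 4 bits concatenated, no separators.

0000

s1 (pos 1,3,5,7,9,11,13,15): 0⊕0⊕1⊕0⊕1⊕0⊕0⊕0 = 0
s2 (pos 2,3,6,7,10,11,14,15): 0⊕0⊕0⊕0⊕1⊕0⊕1⊕0 = 0
s4 (pos 4,5,6,7,12,13,14,15): 0⊕1⊕0⊕0⊕0⊕0⊕1⊕0 = 0
s8 (pos 8,9,10,11,12,13,14,15): 1⊕1⊕1⊕0⊕0⊕0⊕1⊕0 = 0
Syndrome s8…s1 = 0000 → no error.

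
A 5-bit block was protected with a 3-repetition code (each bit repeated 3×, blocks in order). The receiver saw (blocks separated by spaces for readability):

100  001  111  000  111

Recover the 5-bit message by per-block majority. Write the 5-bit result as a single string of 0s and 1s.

00101

Block 1 (100): 1 one → 0
Block 2 (001): 1 one → 0
Block 3 (111): 3 ones → 1
Block 4 (000): 0 ones → 0
Block 5 (111): 3 ones → 1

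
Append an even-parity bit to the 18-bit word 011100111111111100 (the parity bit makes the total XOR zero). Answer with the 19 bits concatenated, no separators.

XOR of the 18 data bits: 0⊕1⊕1⊕1⊕0⊕0⊕1⊕1⊕1⊕1⊕1⊕1⊕1⊕1⊕1⊕1⊕0⊕0 = 1
Parity bit = 1 (so all 19 bits XOR to 0).

0111001111111111001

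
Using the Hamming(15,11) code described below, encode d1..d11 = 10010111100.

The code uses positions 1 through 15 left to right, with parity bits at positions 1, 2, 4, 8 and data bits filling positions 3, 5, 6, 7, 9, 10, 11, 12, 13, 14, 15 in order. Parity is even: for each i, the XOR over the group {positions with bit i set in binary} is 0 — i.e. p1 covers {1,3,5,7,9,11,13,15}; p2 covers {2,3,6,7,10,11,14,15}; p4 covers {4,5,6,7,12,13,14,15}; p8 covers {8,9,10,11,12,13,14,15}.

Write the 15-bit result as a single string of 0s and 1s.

001100100111100

Place data at non-parity positions: p1 p2 1 p4 0 0 1 p8 0 1 1 1 1 0 0
p1 (pos 1,3,5,7,9,11,13,15): XOR of data positions = 1⊕0⊕1⊕0⊕1⊕1⊕0 = 0
p2 (pos 2,3,6,7,10,11,14,15): XOR of data positions = 1⊕0⊕1⊕1⊕1⊕0⊕0 = 0
p4 (pos 4,5,6,7,12,13,14,15): XOR of data positions = 0⊕0⊕1⊕1⊕1⊕0⊕0 = 1
p8 (pos 8,9,10,11,12,13,14,15): XOR of data positions = 0⊕1⊕1⊕1⊕1⊕0⊕0 = 0
Codeword: 001100100111100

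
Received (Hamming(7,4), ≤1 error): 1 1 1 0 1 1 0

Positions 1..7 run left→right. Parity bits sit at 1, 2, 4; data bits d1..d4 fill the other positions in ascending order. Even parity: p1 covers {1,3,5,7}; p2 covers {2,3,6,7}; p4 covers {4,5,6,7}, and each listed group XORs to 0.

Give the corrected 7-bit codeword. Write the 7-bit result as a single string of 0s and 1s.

s1 (pos 1,3,5,7): 1⊕1⊕1⊕0 = 1
s2 (pos 2,3,6,7): 1⊕1⊕1⊕0 = 1
s4 (pos 4,5,6,7): 0⊕1⊕1⊕0 = 0
Syndrome s4…s1 = 011 → error at position 3.
Flip position 3: 1110110 → 1100110

1100110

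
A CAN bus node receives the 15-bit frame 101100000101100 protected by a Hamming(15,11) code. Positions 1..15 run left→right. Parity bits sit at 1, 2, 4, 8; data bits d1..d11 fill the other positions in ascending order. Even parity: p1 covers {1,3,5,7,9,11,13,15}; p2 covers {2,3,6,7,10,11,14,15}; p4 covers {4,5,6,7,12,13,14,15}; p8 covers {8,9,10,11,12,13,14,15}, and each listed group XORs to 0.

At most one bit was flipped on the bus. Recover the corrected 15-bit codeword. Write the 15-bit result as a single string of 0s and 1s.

s1 (pos 1,3,5,7,9,11,13,15): 1⊕1⊕0⊕0⊕0⊕0⊕1⊕0 = 1
s2 (pos 2,3,6,7,10,11,14,15): 0⊕1⊕0⊕0⊕1⊕0⊕0⊕0 = 0
s4 (pos 4,5,6,7,12,13,14,15): 1⊕0⊕0⊕0⊕1⊕1⊕0⊕0 = 1
s8 (pos 8,9,10,11,12,13,14,15): 0⊕0⊕1⊕0⊕1⊕1⊕0⊕0 = 1
Syndrome s8…s1 = 1101 → error at position 13.
Flip position 13: 101100000101100 → 101100000101000

101100000101000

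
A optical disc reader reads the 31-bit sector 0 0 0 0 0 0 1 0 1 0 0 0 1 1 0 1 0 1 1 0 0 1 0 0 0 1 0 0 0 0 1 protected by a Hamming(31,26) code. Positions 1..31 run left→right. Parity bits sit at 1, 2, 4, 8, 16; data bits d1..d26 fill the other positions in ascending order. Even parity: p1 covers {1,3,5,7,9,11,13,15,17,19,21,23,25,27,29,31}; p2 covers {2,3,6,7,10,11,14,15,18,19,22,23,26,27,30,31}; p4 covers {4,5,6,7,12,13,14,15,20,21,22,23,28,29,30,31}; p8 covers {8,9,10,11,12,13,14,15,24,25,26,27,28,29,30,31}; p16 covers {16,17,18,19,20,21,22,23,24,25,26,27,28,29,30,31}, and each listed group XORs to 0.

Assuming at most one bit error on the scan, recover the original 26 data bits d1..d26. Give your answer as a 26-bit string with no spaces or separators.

s1 (pos 1,3,5,7,9,11,13,15,17,19,21,23,25,27,29,31): 0⊕0⊕0⊕1⊕1⊕0⊕1⊕0⊕0⊕1⊕0⊕0⊕0⊕0⊕0⊕1 = 1
s2 (pos 2,3,6,7,10,11,14,15,18,19,22,23,26,27,30,31): 0⊕0⊕0⊕1⊕0⊕0⊕1⊕0⊕1⊕1⊕1⊕0⊕1⊕0⊕0⊕1 = 1
s4 (pos 4,5,6,7,12,13,14,15,20,21,22,23,28,29,30,31): 0⊕0⊕0⊕1⊕0⊕1⊕1⊕0⊕0⊕0⊕1⊕0⊕0⊕0⊕0⊕1 = 1
s8 (pos 8,9,10,11,12,13,14,15,24,25,26,27,28,29,30,31): 0⊕1⊕0⊕0⊕0⊕1⊕1⊕0⊕0⊕0⊕1⊕0⊕0⊕0⊕0⊕1 = 1
s16 (pos 16,17,18,19,20,21,22,23,24,25,26,27,28,29,30,31): 1⊕0⊕1⊕1⊕0⊕0⊕1⊕0⊕0⊕0⊕1⊕0⊕0⊕0⊕0⊕1 = 0
Syndrome s16…s1 = 01111 → error at position 15.
Flip position 15: 0000001010001101011001000100001 → 0000001010001111011001000100001
Read data bits from positions 3,5,6,7,9,10,11,12,13,14,15,17,18,19,20,21,22,23,24,25,26,27,28,29,30,31: 00011000111011001000100001

00011000111011001000100001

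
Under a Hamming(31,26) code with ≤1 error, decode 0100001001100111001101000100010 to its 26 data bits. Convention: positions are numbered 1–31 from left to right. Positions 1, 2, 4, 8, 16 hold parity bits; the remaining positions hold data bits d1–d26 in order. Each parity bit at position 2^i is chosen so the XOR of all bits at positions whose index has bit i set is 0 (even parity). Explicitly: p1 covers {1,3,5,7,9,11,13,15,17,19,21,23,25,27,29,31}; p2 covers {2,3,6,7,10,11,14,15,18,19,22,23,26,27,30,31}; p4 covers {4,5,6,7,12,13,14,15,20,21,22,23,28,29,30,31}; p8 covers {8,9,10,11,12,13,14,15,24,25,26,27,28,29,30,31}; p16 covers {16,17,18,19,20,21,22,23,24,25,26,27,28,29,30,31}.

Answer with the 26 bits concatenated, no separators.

00010110011001101000100010

s1 (pos 1,3,5,7,9,11,13,15,17,19,21,23,25,27,29,31): 0⊕0⊕0⊕1⊕0⊕1⊕0⊕1⊕0⊕1⊕0⊕0⊕0⊕0⊕0⊕0 = 0
s2 (pos 2,3,6,7,10,11,14,15,18,19,22,23,26,27,30,31): 1⊕0⊕0⊕1⊕1⊕1⊕1⊕1⊕0⊕1⊕1⊕0⊕1⊕0⊕1⊕0 = 0
s4 (pos 4,5,6,7,12,13,14,15,20,21,22,23,28,29,30,31): 0⊕0⊕0⊕1⊕0⊕0⊕1⊕1⊕1⊕0⊕1⊕0⊕0⊕0⊕1⊕0 = 0
s8 (pos 8,9,10,11,12,13,14,15,24,25,26,27,28,29,30,31): 0⊕0⊕1⊕1⊕0⊕0⊕1⊕1⊕0⊕0⊕1⊕0⊕0⊕0⊕1⊕0 = 0
s16 (pos 16,17,18,19,20,21,22,23,24,25,26,27,28,29,30,31): 1⊕0⊕0⊕1⊕1⊕0⊕1⊕0⊕0⊕0⊕1⊕0⊕0⊕0⊕1⊕0 = 0
Syndrome s16…s1 = 00000 → no error.
Read data bits from positions 3,5,6,7,9,10,11,12,13,14,15,17,18,19,20,21,22,23,24,25,26,27,28,29,30,31: 00010110011001101000100010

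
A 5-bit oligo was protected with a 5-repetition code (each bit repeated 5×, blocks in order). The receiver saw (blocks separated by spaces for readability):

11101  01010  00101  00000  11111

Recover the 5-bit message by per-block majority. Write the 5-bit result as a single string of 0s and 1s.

Block 1 (11101): 4 ones → 1
Block 2 (01010): 2 ones → 0
Block 3 (00101): 2 ones → 0
Block 4 (00000): 0 ones → 0
Block 5 (11111): 5 ones → 1

10001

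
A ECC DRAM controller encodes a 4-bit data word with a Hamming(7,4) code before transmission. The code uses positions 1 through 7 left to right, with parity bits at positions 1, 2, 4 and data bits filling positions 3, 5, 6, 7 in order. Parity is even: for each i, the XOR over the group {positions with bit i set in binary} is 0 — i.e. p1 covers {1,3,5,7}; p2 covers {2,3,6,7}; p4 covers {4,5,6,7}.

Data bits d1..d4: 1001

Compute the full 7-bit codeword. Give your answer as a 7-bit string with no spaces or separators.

0011001

Place data at non-parity positions: p1 p2 1 p4 0 0 1
p1 (pos 1,3,5,7): XOR of data positions = 1⊕0⊕1 = 0
p2 (pos 2,3,6,7): XOR of data positions = 1⊕0⊕1 = 0
p4 (pos 4,5,6,7): XOR of data positions = 0⊕0⊕1 = 1
Codeword: 0011001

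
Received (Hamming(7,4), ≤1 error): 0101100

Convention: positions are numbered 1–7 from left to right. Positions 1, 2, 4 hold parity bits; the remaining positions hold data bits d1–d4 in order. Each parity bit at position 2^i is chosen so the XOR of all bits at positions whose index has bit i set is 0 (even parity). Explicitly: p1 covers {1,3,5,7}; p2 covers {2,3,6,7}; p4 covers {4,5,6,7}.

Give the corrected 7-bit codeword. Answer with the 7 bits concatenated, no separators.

0111100

s1 (pos 1,3,5,7): 0⊕0⊕1⊕0 = 1
s2 (pos 2,3,6,7): 1⊕0⊕0⊕0 = 1
s4 (pos 4,5,6,7): 1⊕1⊕0⊕0 = 0
Syndrome s4…s1 = 011 → error at position 3.
Flip position 3: 0101100 → 0111100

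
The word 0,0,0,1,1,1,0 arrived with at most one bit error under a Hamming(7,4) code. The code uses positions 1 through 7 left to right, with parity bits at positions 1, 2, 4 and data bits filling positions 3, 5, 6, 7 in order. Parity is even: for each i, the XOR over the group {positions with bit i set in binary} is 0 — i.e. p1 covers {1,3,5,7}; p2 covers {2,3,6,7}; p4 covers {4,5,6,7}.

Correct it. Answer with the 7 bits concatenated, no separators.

s1 (pos 1,3,5,7): 0⊕0⊕1⊕0 = 1
s2 (pos 2,3,6,7): 0⊕0⊕1⊕0 = 1
s4 (pos 4,5,6,7): 1⊕1⊕1⊕0 = 1
Syndrome s4…s1 = 111 → error at position 7.
Flip position 7: 0001110 → 0001111

0001111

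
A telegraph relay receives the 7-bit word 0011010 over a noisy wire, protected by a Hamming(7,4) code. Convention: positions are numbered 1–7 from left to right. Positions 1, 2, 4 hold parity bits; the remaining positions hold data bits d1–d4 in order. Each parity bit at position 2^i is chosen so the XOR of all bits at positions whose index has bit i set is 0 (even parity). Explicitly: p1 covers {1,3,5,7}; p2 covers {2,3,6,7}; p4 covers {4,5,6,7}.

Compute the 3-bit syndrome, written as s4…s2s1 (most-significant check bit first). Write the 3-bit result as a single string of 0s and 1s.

s1 (pos 1,3,5,7): 0⊕1⊕0⊕0 = 1
s2 (pos 2,3,6,7): 0⊕1⊕1⊕0 = 0
s4 (pos 4,5,6,7): 1⊕0⊕1⊕0 = 0
Syndrome s4…s1 = 001 → error at position 1.

001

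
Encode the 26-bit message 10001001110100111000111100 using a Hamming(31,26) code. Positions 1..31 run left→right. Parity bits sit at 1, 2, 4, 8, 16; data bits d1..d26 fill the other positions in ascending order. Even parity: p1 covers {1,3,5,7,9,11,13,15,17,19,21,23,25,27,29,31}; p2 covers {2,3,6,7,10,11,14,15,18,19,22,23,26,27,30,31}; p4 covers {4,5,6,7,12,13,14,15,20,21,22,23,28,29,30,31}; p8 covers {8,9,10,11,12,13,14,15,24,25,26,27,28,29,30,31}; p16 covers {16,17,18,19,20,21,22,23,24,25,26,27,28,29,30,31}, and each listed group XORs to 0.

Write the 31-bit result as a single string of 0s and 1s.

Place data at non-parity positions: p1 p2 1 p4 0 0 0 p8 1 0 0 1 1 1 0 p16 1 0 0 1 1 1 0 0 0 1 1 1 1 0 0
p1 (pos 1,3,5,7,9,11,13,15,17,19,21,23,25,27,29,31): XOR of data positions = 1⊕0⊕0⊕1⊕0⊕1⊕0⊕1⊕0⊕1⊕0⊕0⊕1⊕1⊕0 = 1
p2 (pos 2,3,6,7,10,11,14,15,18,19,22,23,26,27,30,31): XOR of data positions = 1⊕0⊕0⊕0⊕0⊕1⊕0⊕0⊕0⊕1⊕0⊕1⊕1⊕0⊕0 = 1
p4 (pos 4,5,6,7,12,13,14,15,20,21,22,23,28,29,30,31): XOR of data positions = 0⊕0⊕0⊕1⊕1⊕1⊕0⊕1⊕1⊕1⊕0⊕1⊕1⊕0⊕0 = 0
p8 (pos 8,9,10,11,12,13,14,15,24,25,26,27,28,29,30,31): XOR of data positions = 1⊕0⊕0⊕1⊕1⊕1⊕0⊕0⊕0⊕1⊕1⊕1⊕1⊕0⊕0 = 0
p16 (pos 16,17,18,19,20,21,22,23,24,25,26,27,28,29,30,31): XOR of data positions = 1⊕0⊕0⊕1⊕1⊕1⊕0⊕0⊕0⊕1⊕1⊕1⊕1⊕0⊕0 = 0
Codeword: 1110000010011100100111000111100

1110000010011100100111000111100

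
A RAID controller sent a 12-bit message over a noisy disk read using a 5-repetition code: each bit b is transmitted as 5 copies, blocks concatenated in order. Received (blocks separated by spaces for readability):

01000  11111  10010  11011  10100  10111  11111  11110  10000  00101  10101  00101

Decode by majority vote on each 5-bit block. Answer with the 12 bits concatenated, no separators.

Block 1 (01000): 1 one → 0
Block 2 (11111): 5 ones → 1
Block 3 (10010): 2 ones → 0
Block 4 (11011): 4 ones → 1
Block 5 (10100): 2 ones → 0
Block 6 (10111): 4 ones → 1
Block 7 (11111): 5 ones → 1
Block 8 (11110): 4 ones → 1
Block 9 (10000): 1 one → 0
Block 10 (00101): 2 ones → 0
Block 11 (10101): 3 ones → 1
Block 12 (00101): 2 ones → 0

010101110010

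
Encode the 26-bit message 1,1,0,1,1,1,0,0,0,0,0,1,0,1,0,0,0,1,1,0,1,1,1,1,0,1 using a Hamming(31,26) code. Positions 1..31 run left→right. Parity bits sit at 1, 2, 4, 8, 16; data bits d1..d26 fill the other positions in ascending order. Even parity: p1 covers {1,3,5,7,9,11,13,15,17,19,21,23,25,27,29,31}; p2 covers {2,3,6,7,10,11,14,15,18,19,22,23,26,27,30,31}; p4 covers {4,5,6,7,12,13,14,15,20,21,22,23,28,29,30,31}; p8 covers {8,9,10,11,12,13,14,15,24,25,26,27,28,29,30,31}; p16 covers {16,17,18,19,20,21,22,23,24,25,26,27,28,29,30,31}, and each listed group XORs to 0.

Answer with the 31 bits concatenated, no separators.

Place data at non-parity positions: p1 p2 1 p4 1 0 1 p8 1 1 0 0 0 0 0 p16 1 0 1 0 0 0 1 1 0 1 1 1 1 0 1
p1 (pos 1,3,5,7,9,11,13,15,17,19,21,23,25,27,29,31): XOR of data positions = 1⊕1⊕1⊕1⊕0⊕0⊕0⊕1⊕1⊕0⊕1⊕0⊕1⊕1⊕1 = 0
p2 (pos 2,3,6,7,10,11,14,15,18,19,22,23,26,27,30,31): XOR of data positions = 1⊕0⊕1⊕1⊕0⊕0⊕0⊕0⊕1⊕0⊕1⊕1⊕1⊕0⊕1 = 0
p4 (pos 4,5,6,7,12,13,14,15,20,21,22,23,28,29,30,31): XOR of data positions = 1⊕0⊕1⊕0⊕0⊕0⊕0⊕0⊕0⊕0⊕1⊕1⊕1⊕0⊕1 = 0
p8 (pos 8,9,10,11,12,13,14,15,24,25,26,27,28,29,30,31): XOR of data positions = 1⊕1⊕0⊕0⊕0⊕0⊕0⊕1⊕0⊕1⊕1⊕1⊕1⊕0⊕1 = 0
p16 (pos 16,17,18,19,20,21,22,23,24,25,26,27,28,29,30,31): XOR of data positions = 1⊕0⊕1⊕0⊕0⊕0⊕1⊕1⊕0⊕1⊕1⊕1⊕1⊕0⊕1 = 1
Codeword: 0010101011000001101000110111101

0010101011000001101000110111101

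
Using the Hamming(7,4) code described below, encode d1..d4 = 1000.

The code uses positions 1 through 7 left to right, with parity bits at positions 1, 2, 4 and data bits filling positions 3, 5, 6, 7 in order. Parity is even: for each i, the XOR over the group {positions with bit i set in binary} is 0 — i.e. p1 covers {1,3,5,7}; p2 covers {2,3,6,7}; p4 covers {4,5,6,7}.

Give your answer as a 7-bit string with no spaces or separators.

1110000

Place data at non-parity positions: p1 p2 1 p4 0 0 0
p1 (pos 1,3,5,7): XOR of data positions = 1⊕0⊕0 = 1
p2 (pos 2,3,6,7): XOR of data positions = 1⊕0⊕0 = 1
p4 (pos 4,5,6,7): XOR of data positions = 0⊕0⊕0 = 0
Codeword: 1110000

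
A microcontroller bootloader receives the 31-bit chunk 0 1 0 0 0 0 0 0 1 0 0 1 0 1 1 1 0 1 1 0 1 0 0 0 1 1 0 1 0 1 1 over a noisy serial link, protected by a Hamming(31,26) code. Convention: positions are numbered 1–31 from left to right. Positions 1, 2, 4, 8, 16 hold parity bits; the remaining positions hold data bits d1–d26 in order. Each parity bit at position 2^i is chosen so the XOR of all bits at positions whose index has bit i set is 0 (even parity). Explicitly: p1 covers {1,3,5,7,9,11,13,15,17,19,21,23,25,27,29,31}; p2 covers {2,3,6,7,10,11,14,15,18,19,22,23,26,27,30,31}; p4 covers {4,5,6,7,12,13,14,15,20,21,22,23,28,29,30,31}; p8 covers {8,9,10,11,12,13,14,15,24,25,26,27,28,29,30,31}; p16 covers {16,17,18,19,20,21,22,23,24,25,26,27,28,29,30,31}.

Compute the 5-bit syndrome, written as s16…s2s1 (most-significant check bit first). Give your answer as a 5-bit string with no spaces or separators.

s1 (pos 1,3,5,7,9,11,13,15,17,19,21,23,25,27,29,31): 0⊕0⊕0⊕0⊕1⊕0⊕0⊕1⊕0⊕1⊕1⊕0⊕1⊕0⊕0⊕1 = 0
s2 (pos 2,3,6,7,10,11,14,15,18,19,22,23,26,27,30,31): 1⊕0⊕0⊕0⊕0⊕0⊕1⊕1⊕1⊕1⊕0⊕0⊕1⊕0⊕1⊕1 = 0
s4 (pos 4,5,6,7,12,13,14,15,20,21,22,23,28,29,30,31): 0⊕0⊕0⊕0⊕1⊕0⊕1⊕1⊕0⊕1⊕0⊕0⊕1⊕0⊕1⊕1 = 1
s8 (pos 8,9,10,11,12,13,14,15,24,25,26,27,28,29,30,31): 0⊕1⊕0⊕0⊕1⊕0⊕1⊕1⊕0⊕1⊕1⊕0⊕1⊕0⊕1⊕1 = 1
s16 (pos 16,17,18,19,20,21,22,23,24,25,26,27,28,29,30,31): 1⊕0⊕1⊕1⊕0⊕1⊕0⊕0⊕0⊕1⊕1⊕0⊕1⊕0⊕1⊕1 = 1
Syndrome s16…s1 = 11100 → error at position 28.

11100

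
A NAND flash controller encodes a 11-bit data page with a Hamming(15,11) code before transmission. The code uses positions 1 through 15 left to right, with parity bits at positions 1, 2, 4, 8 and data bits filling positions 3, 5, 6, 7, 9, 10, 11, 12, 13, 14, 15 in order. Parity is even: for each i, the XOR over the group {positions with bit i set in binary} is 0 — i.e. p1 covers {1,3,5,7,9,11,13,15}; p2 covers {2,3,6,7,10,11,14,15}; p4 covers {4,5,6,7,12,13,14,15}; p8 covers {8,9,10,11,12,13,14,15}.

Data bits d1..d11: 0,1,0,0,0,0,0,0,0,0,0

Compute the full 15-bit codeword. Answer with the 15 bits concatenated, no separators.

Place data at non-parity positions: p1 p2 0 p4 1 0 0 p8 0 0 0 0 0 0 0
p1 (pos 1,3,5,7,9,11,13,15): XOR of data positions = 0⊕1⊕0⊕0⊕0⊕0⊕0 = 1
p2 (pos 2,3,6,7,10,11,14,15): XOR of data positions = 0⊕0⊕0⊕0⊕0⊕0⊕0 = 0
p4 (pos 4,5,6,7,12,13,14,15): XOR of data positions = 1⊕0⊕0⊕0⊕0⊕0⊕0 = 1
p8 (pos 8,9,10,11,12,13,14,15): XOR of data positions = 0⊕0⊕0⊕0⊕0⊕0⊕0 = 0
Codeword: 100110000000000

100110000000000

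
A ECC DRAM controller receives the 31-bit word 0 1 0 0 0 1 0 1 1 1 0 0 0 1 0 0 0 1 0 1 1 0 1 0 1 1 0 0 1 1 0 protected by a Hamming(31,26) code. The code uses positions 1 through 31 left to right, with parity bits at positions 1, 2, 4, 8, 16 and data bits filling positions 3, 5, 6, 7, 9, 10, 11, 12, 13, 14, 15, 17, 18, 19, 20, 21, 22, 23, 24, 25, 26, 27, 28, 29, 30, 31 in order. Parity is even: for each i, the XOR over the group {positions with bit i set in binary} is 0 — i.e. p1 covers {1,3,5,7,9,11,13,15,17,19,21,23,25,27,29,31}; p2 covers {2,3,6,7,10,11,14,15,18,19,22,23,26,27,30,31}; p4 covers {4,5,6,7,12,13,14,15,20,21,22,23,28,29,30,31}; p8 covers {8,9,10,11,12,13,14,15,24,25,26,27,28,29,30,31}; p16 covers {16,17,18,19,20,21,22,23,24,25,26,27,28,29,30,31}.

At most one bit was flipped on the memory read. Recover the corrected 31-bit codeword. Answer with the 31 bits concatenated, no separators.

0100110111000100010110101100110

s1 (pos 1,3,5,7,9,11,13,15,17,19,21,23,25,27,29,31): 0⊕0⊕0⊕0⊕1⊕0⊕0⊕0⊕0⊕0⊕1⊕1⊕1⊕0⊕1⊕0 = 1
s2 (pos 2,3,6,7,10,11,14,15,18,19,22,23,26,27,30,31): 1⊕0⊕1⊕0⊕1⊕0⊕1⊕0⊕1⊕0⊕0⊕1⊕1⊕0⊕1⊕0 = 0
s4 (pos 4,5,6,7,12,13,14,15,20,21,22,23,28,29,30,31): 0⊕0⊕1⊕0⊕0⊕0⊕1⊕0⊕1⊕1⊕0⊕1⊕0⊕1⊕1⊕0 = 1
s8 (pos 8,9,10,11,12,13,14,15,24,25,26,27,28,29,30,31): 1⊕1⊕1⊕0⊕0⊕0⊕1⊕0⊕0⊕1⊕1⊕0⊕0⊕1⊕1⊕0 = 0
s16 (pos 16,17,18,19,20,21,22,23,24,25,26,27,28,29,30,31): 0⊕0⊕1⊕0⊕1⊕1⊕0⊕1⊕0⊕1⊕1⊕0⊕0⊕1⊕1⊕0 = 0
Syndrome s16…s1 = 00101 → error at position 5.
Flip position 5: 0100010111000100010110101100110 → 0100110111000100010110101100110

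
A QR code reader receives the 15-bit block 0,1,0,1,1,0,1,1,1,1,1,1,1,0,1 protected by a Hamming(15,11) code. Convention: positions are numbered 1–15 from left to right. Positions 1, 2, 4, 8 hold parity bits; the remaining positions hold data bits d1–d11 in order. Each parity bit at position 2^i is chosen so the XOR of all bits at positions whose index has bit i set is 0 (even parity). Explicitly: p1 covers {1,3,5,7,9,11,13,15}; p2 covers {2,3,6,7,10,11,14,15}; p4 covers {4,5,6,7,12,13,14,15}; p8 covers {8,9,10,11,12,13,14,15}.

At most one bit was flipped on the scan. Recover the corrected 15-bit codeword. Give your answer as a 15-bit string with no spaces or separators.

s1 (pos 1,3,5,7,9,11,13,15): 0⊕0⊕1⊕1⊕1⊕1⊕1⊕1 = 0
s2 (pos 2,3,6,7,10,11,14,15): 1⊕0⊕0⊕1⊕1⊕1⊕0⊕1 = 1
s4 (pos 4,5,6,7,12,13,14,15): 1⊕1⊕0⊕1⊕1⊕1⊕0⊕1 = 0
s8 (pos 8,9,10,11,12,13,14,15): 1⊕1⊕1⊕1⊕1⊕1⊕0⊕1 = 1
Syndrome s8…s1 = 1010 → error at position 10.
Flip position 10: 010110111111101 → 010110111011101

010110111011101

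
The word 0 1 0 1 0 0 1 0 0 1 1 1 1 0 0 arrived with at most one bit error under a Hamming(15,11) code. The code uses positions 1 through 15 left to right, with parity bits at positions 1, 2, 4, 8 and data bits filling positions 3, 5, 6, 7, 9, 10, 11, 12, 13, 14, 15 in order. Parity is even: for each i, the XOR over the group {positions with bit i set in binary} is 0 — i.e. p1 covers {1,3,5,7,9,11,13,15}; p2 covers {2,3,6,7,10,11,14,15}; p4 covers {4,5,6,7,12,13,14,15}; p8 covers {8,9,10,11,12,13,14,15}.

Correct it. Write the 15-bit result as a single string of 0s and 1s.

110100100111100

s1 (pos 1,3,5,7,9,11,13,15): 0⊕0⊕0⊕1⊕0⊕1⊕1⊕0 = 1
s2 (pos 2,3,6,7,10,11,14,15): 1⊕0⊕0⊕1⊕1⊕1⊕0⊕0 = 0
s4 (pos 4,5,6,7,12,13,14,15): 1⊕0⊕0⊕1⊕1⊕1⊕0⊕0 = 0
s8 (pos 8,9,10,11,12,13,14,15): 0⊕0⊕1⊕1⊕1⊕1⊕0⊕0 = 0
Syndrome s8…s1 = 0001 → error at position 1.
Flip position 1: 010100100111100 → 110100100111100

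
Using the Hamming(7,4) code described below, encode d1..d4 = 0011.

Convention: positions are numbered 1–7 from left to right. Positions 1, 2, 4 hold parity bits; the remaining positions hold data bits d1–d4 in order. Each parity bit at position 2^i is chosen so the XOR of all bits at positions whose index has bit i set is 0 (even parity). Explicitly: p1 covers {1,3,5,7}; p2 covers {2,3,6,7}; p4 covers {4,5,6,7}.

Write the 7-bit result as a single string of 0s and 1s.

1000011

Place data at non-parity positions: p1 p2 0 p4 0 1 1
p1 (pos 1,3,5,7): XOR of data positions = 0⊕0⊕1 = 1
p2 (pos 2,3,6,7): XOR of data positions = 0⊕1⊕1 = 0
p4 (pos 4,5,6,7): XOR of data positions = 0⊕1⊕1 = 0
Codeword: 1000011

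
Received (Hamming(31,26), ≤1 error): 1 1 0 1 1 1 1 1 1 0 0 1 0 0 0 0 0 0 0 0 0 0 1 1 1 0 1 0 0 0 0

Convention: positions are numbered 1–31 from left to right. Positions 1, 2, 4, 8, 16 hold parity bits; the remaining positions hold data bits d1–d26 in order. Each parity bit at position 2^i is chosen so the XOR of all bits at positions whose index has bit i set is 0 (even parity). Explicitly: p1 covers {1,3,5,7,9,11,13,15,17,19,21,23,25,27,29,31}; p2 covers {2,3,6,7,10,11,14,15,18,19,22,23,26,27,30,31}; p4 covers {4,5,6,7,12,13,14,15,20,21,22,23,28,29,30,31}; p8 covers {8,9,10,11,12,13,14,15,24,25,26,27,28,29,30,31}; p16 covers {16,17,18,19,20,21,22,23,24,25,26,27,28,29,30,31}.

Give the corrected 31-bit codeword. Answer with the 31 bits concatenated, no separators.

1111111110010000000000111010000

s1 (pos 1,3,5,7,9,11,13,15,17,19,21,23,25,27,29,31): 1⊕0⊕1⊕1⊕1⊕0⊕0⊕0⊕0⊕0⊕0⊕1⊕1⊕1⊕0⊕0 = 1
s2 (pos 2,3,6,7,10,11,14,15,18,19,22,23,26,27,30,31): 1⊕0⊕1⊕1⊕0⊕0⊕0⊕0⊕0⊕0⊕0⊕1⊕0⊕1⊕0⊕0 = 1
s4 (pos 4,5,6,7,12,13,14,15,20,21,22,23,28,29,30,31): 1⊕1⊕1⊕1⊕1⊕0⊕0⊕0⊕0⊕0⊕0⊕1⊕0⊕0⊕0⊕0 = 0
s8 (pos 8,9,10,11,12,13,14,15,24,25,26,27,28,29,30,31): 1⊕1⊕0⊕0⊕1⊕0⊕0⊕0⊕1⊕1⊕0⊕1⊕0⊕0⊕0⊕0 = 0
s16 (pos 16,17,18,19,20,21,22,23,24,25,26,27,28,29,30,31): 0⊕0⊕0⊕0⊕0⊕0⊕0⊕1⊕1⊕1⊕0⊕1⊕0⊕0⊕0⊕0 = 0
Syndrome s16…s1 = 00011 → error at position 3.
Flip position 3: 1101111110010000000000111010000 → 1111111110010000000000111010000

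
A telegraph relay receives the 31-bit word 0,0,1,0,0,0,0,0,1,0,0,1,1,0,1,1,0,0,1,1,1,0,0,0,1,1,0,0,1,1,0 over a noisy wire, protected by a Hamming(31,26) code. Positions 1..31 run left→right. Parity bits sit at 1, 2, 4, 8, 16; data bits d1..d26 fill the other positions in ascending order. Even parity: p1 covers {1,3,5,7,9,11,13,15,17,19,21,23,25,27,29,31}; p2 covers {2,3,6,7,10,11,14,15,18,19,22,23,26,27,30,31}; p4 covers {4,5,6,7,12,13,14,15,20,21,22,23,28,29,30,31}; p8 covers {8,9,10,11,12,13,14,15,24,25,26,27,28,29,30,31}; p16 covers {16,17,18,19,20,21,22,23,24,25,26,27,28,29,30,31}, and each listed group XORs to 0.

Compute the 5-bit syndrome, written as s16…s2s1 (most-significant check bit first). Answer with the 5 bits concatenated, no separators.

00110

s1 (pos 1,3,5,7,9,11,13,15,17,19,21,23,25,27,29,31): 0⊕1⊕0⊕0⊕1⊕0⊕1⊕1⊕0⊕1⊕1⊕0⊕1⊕0⊕1⊕0 = 0
s2 (pos 2,3,6,7,10,11,14,15,18,19,22,23,26,27,30,31): 0⊕1⊕0⊕0⊕0⊕0⊕0⊕1⊕0⊕1⊕0⊕0⊕1⊕0⊕1⊕0 = 1
s4 (pos 4,5,6,7,12,13,14,15,20,21,22,23,28,29,30,31): 0⊕0⊕0⊕0⊕1⊕1⊕0⊕1⊕1⊕1⊕0⊕0⊕0⊕1⊕1⊕0 = 1
s8 (pos 8,9,10,11,12,13,14,15,24,25,26,27,28,29,30,31): 0⊕1⊕0⊕0⊕1⊕1⊕0⊕1⊕0⊕1⊕1⊕0⊕0⊕1⊕1⊕0 = 0
s16 (pos 16,17,18,19,20,21,22,23,24,25,26,27,28,29,30,31): 1⊕0⊕0⊕1⊕1⊕1⊕0⊕0⊕0⊕1⊕1⊕0⊕0⊕1⊕1⊕0 = 0
Syndrome s16…s1 = 00110 → error at position 6.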